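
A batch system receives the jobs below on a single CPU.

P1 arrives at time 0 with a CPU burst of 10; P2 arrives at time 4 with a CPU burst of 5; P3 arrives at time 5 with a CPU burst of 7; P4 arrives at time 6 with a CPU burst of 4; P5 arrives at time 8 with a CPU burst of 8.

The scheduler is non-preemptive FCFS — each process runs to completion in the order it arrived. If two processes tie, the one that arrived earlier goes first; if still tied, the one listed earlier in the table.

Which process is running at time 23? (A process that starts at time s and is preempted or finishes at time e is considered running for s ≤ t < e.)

Gantt: | P1 0-10 | P2 10-15 | P3 15-22 | P4 22-26 | P5 26-34 |
Completion: P1=10  P2=15  P3=22  P4=26  P5=34
Turnaround (C−A): P1=10  P2=11  P3=17  P4=20  P5=26

P4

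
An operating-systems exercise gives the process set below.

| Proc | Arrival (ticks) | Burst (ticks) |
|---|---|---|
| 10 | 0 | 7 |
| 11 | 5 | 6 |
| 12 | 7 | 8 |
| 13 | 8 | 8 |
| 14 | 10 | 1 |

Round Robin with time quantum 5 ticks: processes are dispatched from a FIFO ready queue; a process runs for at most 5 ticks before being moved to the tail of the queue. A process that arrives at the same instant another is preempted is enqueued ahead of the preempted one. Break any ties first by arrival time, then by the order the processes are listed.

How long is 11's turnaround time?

19

Schedule: | 10 0-5 | 11 5-10 | 10 10-12 | 12 12-17 | 13 17-22 | 14 22-23 | 11 23-24 | 12 24-27 | 13 27-30 |
Completion: 10=12  11=24  12=27  13=30  14=23
Turnaround(11) = completion − arrival = 24 − 5 = 19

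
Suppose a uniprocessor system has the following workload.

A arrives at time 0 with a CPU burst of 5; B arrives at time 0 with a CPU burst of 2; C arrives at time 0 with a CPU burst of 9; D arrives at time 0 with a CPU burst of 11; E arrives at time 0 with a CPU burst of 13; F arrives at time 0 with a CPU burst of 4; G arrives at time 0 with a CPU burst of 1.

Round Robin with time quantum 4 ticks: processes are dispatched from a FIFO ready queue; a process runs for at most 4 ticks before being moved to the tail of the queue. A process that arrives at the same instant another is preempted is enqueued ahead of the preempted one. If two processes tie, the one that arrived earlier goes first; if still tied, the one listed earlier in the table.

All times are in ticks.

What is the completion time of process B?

Timeline: | A 0-4 | B 4-6 | C 6-10 | D 10-14 | E 14-18 | F 18-22 | G 22-23 | A 23-24 | C 24-28 | D 28-32 | E 32-36 | C 36-37 | D 37-40 | E 40-45 |
Completion: A=24  B=6  C=37  D=40  E=45  F=22  G=23
Turnaround (C−A): A=24  B=6  C=37  D=40  E=45  F=22  G=23

6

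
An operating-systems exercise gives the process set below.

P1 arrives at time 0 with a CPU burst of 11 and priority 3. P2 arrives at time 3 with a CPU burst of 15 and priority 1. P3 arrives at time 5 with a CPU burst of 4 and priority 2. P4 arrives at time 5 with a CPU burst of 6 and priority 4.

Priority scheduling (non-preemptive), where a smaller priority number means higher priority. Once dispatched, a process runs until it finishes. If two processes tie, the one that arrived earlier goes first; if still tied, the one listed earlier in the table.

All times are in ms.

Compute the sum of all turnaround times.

90

Timeline: | P1 0-11 | P2 11-26 | P3 26-30 | P4 30-36 |
Completion: P1=11  P2=26  P3=30  P4=36
Turnaround (C−A): P1=11  P2=23  P3=25  P4=31
Turnaround = completion − arrival: P1=11, P2=23, P3=25, P4=31
Total turnaround = 11 + 23 + 25 + 31 = 90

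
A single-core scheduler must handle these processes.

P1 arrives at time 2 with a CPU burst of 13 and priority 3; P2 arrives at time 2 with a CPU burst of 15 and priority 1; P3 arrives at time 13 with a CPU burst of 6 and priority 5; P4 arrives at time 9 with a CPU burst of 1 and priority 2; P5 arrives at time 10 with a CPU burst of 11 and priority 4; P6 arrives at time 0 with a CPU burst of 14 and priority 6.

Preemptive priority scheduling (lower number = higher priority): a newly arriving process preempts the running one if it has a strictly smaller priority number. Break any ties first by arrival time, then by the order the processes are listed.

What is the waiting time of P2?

0

Schedule: | P6 0-2 | P2 2-17 | P4 17-18 | P1 18-31 | P5 31-42 | P3 42-48 | P6 48-60 |
Completion: P1=31  P2=17  P3=48  P4=18  P5=42  P6=60
Turnaround (C−A): P1=29  P2=15  P3=35  P4=9  P5=32  P6=60
Waiting(P2) = turnaround − burst = 15 − 15 = 0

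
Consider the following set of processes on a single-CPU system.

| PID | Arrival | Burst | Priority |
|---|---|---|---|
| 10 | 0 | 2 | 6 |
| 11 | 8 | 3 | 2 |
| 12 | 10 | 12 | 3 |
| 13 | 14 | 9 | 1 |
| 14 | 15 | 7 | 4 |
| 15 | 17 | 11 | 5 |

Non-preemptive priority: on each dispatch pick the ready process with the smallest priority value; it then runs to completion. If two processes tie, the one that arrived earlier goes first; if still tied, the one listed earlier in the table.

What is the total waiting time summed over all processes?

Gantt: | 10 0-2 | idle 2-8 | 11 8-11 | 12 11-23 | 13 23-32 | 14 32-39 | 15 39-50 |
Completion: 10=2  11=11  12=23  13=32  14=39  15=50
Waiting = turnaround − burst: 10=0, 11=0, 12=1, 13=9, 14=17, 15=22
Total waiting = 0 + 0 + 1 + 9 + 17 + 22 = 49

49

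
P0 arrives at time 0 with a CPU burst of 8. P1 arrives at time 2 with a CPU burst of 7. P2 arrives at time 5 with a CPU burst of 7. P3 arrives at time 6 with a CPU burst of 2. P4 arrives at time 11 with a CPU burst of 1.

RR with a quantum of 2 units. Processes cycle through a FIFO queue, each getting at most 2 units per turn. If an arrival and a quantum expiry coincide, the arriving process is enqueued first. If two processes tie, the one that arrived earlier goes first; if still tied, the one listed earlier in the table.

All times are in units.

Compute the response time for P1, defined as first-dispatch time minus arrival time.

Gantt: | P0 0-2 | P1 2-4 | P0 4-6 | P1 6-8 | P2 8-10 | P3 10-12 | P0 12-14 | P1 14-16 | P2 16-18 | P4 18-19 | P0 19-21 | P1 21-22 | P2 22-25 |
Completion: P0=21  P1=22  P2=25  P3=12  P4=19
Turnaround (C−A): P0=21  P1=20  P2=20  P3=6  P4=8
Response(P1) = first start − arrival = 2 − 2 = 0

0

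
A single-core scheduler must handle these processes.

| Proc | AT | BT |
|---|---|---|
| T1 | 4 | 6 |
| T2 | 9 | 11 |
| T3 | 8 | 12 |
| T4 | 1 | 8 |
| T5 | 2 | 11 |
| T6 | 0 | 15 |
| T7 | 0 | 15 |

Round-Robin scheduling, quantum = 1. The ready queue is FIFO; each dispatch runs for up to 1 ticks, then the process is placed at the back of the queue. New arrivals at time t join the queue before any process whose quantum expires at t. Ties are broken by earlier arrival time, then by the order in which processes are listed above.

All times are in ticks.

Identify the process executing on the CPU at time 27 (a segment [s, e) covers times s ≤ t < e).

T1

Gantt: | T6 0-1 | T7 1-2 | T4 2-3 | T6 3-4 | T5 4-5 | T7 5-6 | T4 6-7 | T1 7-8 | T6 8-9 | T5 9-10 | T7 10-11 | T4 11-12 | T3 12-13 | T1 13-14 | T2 14-15 | T6 15-16 | T5 16-17 | T7 17-18 | T4 18-19 | T3 19-20 | T1 20-21 | T2 21-22 | T6 22-23 | T5 23-24 | T7 24-25 | T4 25-26 | T3 26-27 | T1 27-28 | T2 28-29 | T6 29-30 | T5 30-31 | T7 31-32 | T4 32-33 | T3 33-34 | T1 34-35 | T2 35-36 | T6 36-37 | T5 37-38 | T7 38-39 | T4 39-40 | T3 40-41 | T1 41-42 | T2 42-43 | T6 43-44 | T5 44-45 | T7 45-46 | T4 46-47 | T3 47-48 | T2 48-49 | T6 49-50 | T5 50-51 | T7 51-52 | T3 52-53 | T2 53-54 | T6 54-55 | T5 55-56 | T7 56-57 | T3 57-58 | T2 58-59 | T6 59-60 | T5 60-61 | T7 61-62 | T3 62-63 | T2 63-64 | T6 64-65 | T5 65-66 | T7 66-67 | T3 67-68 | T2 68-69 | T6 69-70 | T7 70-71 | T3 71-72 | T2 72-73 | T6 73-74 | T7 74-75 | T3 75-76 | T6 76-77 | T7 77-78 |
Completion: T1=42  T2=73  T3=76  T4=47  T5=66  T6=77  T7=78
Turnaround (C−A): T1=38  T2=64  T3=68  T4=46  T5=64  T6=77  T7=78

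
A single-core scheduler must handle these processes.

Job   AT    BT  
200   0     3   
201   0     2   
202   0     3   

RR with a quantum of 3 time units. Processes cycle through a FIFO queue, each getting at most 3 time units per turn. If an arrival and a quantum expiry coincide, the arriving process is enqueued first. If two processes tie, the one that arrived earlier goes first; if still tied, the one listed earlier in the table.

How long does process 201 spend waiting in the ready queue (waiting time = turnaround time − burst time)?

Schedule: | 200 0-3 | 201 3-5 | 202 5-8 |
Completion: 200=3  201=5  202=8
Turnaround (C−A): 200=3  201=5  202=8
Waiting(201) = turnaround − burst = 5 − 2 = 3

3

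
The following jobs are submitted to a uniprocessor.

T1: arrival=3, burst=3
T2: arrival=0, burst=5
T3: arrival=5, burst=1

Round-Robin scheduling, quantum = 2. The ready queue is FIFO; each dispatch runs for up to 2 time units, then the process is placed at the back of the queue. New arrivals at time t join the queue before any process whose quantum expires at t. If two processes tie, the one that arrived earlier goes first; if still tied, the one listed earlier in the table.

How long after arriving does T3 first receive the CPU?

2

Schedule: | T2 0-4 | T1 4-6 | T2 6-7 | T3 7-8 | T1 8-9 |
Completion: T1=9  T2=7  T3=8
Turnaround (C−A): T1=6  T2=7  T3=3
Response(T3) = first start − arrival = 7 − 5 = 2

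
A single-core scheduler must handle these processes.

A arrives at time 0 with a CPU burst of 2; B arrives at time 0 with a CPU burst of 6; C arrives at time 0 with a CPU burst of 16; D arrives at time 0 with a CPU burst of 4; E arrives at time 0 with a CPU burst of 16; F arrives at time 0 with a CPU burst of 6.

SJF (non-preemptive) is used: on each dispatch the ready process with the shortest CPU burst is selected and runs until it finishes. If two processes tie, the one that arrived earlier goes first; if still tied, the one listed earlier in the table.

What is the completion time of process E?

50

Timeline: | A 0-2 | D 2-6 | B 6-12 | F 12-18 | C 18-34 | E 34-50 |
Completion: A=2  B=12  C=34  D=6  E=50  F=18
Turnaround (C−A): A=2  B=12  C=34  D=6  E=50  F=18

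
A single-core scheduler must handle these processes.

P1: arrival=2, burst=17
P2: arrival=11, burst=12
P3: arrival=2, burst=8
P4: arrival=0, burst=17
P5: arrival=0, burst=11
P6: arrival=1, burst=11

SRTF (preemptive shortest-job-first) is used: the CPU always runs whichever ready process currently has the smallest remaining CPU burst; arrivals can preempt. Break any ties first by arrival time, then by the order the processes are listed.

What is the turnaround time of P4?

59

Gantt: | P5 0-2 | P3 2-10 | P5 10-19 | P6 19-30 | P2 30-42 | P4 42-59 | P1 59-76 |
Completion: P1=76  P2=42  P3=10  P4=59  P5=19  P6=30
Turnaround (C−A): P1=74  P2=31  P3=8  P4=59  P5=19  P6=29
Turnaround(P4) = completion − arrival = 59 − 0 = 59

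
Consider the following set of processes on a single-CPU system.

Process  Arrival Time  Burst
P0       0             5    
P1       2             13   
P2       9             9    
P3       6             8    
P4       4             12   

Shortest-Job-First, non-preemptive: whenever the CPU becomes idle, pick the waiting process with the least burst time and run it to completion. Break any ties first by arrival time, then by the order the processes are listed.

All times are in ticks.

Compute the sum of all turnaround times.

107

Gantt: | P0 0-5 | P4 5-17 | P3 17-25 | P2 25-34 | P1 34-47 |
Completion: P0=5  P1=47  P2=34  P3=25  P4=17
Turnaround = completion − arrival: P0=5, P1=45, P2=25, P3=19, P4=13
Total turnaround = 5 + 45 + 25 + 19 + 13 = 107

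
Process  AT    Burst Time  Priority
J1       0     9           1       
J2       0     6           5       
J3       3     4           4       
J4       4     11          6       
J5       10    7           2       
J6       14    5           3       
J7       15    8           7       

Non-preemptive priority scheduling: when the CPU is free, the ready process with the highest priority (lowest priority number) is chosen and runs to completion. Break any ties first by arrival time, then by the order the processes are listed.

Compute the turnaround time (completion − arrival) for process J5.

10

Timeline: | J1 0-9 | J3 9-13 | J5 13-20 | J6 20-25 | J2 25-31 | J4 31-42 | J7 42-50 |
Completion: J1=9  J2=31  J3=13  J4=42  J5=20  J6=25  J7=50
Turnaround (C−A): J1=9  J2=31  J3=10  J4=38  J5=10  J6=11  J7=35
Turnaround(J5) = completion − arrival = 20 − 10 = 10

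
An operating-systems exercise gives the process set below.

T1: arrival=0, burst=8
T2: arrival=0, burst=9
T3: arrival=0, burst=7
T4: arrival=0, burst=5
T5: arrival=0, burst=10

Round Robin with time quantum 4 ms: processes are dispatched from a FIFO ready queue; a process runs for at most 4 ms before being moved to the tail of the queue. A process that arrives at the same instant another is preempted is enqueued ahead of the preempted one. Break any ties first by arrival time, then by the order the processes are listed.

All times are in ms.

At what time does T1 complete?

Gantt: | T1 0-4 | T2 4-8 | T3 8-12 | T4 12-16 | T5 16-20 | T1 20-24 | T2 24-28 | T3 28-31 | T4 31-32 | T5 32-36 | T2 36-37 | T5 37-39 |
Completion: T1=24  T2=37  T3=31  T4=32  T5=39
Turnaround (C−A): T1=24  T2=37  T3=31  T4=32  T5=39

24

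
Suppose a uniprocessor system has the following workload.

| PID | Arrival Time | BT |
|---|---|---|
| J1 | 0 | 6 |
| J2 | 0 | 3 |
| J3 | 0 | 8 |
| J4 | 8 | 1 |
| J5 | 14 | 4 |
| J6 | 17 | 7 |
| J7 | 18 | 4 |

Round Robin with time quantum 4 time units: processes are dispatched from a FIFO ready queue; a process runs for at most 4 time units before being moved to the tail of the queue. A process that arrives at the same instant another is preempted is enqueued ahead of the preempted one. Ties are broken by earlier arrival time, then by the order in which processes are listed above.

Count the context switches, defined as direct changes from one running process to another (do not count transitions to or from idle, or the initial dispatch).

9

Schedule: | J1 0-4 | J2 4-7 | J3 7-11 | J1 11-13 | J4 13-14 | J3 14-18 | J5 18-22 | J6 22-26 | J7 26-30 | J6 30-33 |
Completion: J1=13  J2=7  J3=18  J4=14  J5=22  J6=33  J7=30
Turnaround (C−A): J1=13  J2=7  J3=18  J4=6  J5=8  J6=16  J7=12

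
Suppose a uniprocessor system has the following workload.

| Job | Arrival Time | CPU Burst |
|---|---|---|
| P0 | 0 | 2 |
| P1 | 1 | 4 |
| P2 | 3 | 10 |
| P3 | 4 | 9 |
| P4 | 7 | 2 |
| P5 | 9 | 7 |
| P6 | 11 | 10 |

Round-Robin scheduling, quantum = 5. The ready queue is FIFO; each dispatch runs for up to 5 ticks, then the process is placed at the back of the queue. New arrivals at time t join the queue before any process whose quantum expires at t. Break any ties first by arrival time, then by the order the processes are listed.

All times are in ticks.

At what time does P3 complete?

37

Schedule: | P0 0-2 | P1 2-6 | P2 6-11 | P3 11-16 | P4 16-18 | P5 18-23 | P6 23-28 | P2 28-33 | P3 33-37 | P5 37-39 | P6 39-44 |
Completion: P0=2  P1=6  P2=33  P3=37  P4=18  P5=39  P6=44
Turnaround (C−A): P0=2  P1=5  P2=30  P3=33  P4=11  P5=30  P6=33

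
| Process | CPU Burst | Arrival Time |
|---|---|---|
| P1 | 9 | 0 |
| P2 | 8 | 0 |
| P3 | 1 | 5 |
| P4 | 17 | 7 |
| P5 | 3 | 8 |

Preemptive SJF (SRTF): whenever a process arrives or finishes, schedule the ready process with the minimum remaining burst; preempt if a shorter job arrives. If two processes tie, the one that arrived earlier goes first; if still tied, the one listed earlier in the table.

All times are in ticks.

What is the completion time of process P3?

6

Schedule: | P2 0-5 | P3 5-6 | P2 6-9 | P5 9-12 | P1 12-21 | P4 21-38 |
Completion: P1=21  P2=9  P3=6  P4=38  P5=12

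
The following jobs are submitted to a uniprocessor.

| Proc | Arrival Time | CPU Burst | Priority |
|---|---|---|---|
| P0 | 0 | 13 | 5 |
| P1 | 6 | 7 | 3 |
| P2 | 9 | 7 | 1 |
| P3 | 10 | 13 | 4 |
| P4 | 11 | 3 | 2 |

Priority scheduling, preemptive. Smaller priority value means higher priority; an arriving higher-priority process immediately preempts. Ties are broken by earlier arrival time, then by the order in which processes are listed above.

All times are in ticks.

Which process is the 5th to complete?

P0

Timeline: | P0 0-6 | P1 6-9 | P2 9-16 | P4 16-19 | P1 19-23 | P3 23-36 | P0 36-43 |
Completion: P0=43  P1=23  P2=16  P3=36  P4=19
Turnaround (C−A): P0=43  P1=17  P2=7  P3=26  P4=8
Finish order: P2 → P4 → P1 → P3 → P0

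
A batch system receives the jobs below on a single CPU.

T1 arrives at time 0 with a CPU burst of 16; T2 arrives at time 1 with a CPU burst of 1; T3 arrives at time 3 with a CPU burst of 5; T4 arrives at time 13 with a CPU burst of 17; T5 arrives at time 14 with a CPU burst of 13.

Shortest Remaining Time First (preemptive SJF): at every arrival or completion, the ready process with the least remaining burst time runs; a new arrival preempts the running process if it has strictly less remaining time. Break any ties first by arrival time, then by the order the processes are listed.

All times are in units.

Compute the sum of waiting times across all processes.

36

Schedule: | T1 0-1 | T2 1-2 | T1 2-3 | T3 3-8 | T1 8-22 | T5 22-35 | T4 35-52 |
Completion: T1=22  T2=2  T3=8  T4=52  T5=35
Waiting = turnaround − burst: T1=6, T2=0, T3=0, T4=22, T5=8
Total waiting = 6 + 0 + 0 + 22 + 8 = 36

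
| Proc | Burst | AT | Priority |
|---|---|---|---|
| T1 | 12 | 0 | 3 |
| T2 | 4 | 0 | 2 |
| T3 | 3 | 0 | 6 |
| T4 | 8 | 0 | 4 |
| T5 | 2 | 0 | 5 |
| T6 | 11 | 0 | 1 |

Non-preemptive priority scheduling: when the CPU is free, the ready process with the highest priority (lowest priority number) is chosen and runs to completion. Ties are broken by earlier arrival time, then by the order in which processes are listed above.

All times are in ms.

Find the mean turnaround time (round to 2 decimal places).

27.50

Timeline: | T6 0-11 | T2 11-15 | T1 15-27 | T4 27-35 | T5 35-37 | T3 37-40 |
Completion: T1=27  T2=15  T3=40  T4=35  T5=37  T6=11
Turnaround (C−A): T1=27  T2=15  T3=40  T4=35  T5=37  T6=11
Turnaround times: T1=27, T2=15, T3=40, T4=35, T5=37, T6=11
Average turnaround = (27+15+40+35+37+11) / 6 = 165/6 = 27.50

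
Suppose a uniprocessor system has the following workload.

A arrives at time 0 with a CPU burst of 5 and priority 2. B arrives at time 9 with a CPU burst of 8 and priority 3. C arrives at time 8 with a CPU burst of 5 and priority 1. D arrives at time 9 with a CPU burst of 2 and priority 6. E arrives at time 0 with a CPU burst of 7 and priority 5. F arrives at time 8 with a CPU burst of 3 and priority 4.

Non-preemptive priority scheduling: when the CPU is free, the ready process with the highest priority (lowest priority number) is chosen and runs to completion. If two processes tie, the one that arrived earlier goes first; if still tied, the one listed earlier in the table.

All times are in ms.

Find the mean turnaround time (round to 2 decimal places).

Timeline: | A 0-5 | E 5-12 | C 12-17 | B 17-25 | F 25-28 | D 28-30 |
Completion: A=5  B=25  C=17  D=30  E=12  F=28
Turnaround (C−A): A=5  B=16  C=9  D=21  E=12  F=20
Turnaround times: A=5, B=16, C=9, D=21, E=12, F=20
Average turnaround = (5+16+9+21+12+20) / 6 = 83/6 = 13.83

13.83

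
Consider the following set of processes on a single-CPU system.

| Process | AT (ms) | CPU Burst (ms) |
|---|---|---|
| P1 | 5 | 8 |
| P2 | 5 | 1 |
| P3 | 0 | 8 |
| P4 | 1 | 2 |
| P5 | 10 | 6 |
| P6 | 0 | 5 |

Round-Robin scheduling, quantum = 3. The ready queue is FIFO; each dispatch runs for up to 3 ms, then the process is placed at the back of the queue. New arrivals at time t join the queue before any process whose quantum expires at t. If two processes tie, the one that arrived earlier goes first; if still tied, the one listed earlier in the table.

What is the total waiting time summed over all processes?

Schedule: | P3 0-3 | P6 3-6 | P4 6-8 | P3 8-11 | P1 11-14 | P2 14-15 | P6 15-17 | P5 17-20 | P3 20-22 | P1 22-25 | P5 25-28 | P1 28-30 |
Completion: P1=30  P2=15  P3=22  P4=8  P5=28  P6=17
Waiting = turnaround − burst: P1=17, P2=9, P3=14, P4=5, P5=12, P6=12
Total waiting = 17 + 9 + 14 + 5 + 12 + 12 = 69

69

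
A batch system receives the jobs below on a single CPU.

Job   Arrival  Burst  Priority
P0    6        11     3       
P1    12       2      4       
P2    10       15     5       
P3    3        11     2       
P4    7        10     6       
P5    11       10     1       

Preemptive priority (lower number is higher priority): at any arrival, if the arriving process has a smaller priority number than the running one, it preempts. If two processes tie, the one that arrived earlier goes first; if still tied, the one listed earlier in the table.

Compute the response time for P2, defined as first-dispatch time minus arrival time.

27

Gantt: | idle 0-3 | P3 3-11 | P5 11-21 | P3 21-24 | P0 24-35 | P1 35-37 | P2 37-52 | P4 52-62 |
Completion: P0=35  P1=37  P2=52  P3=24  P4=62  P5=21
Turnaround (C−A): P0=29  P1=25  P2=42  P3=21  P4=55  P5=10
Response(P2) = first start − arrival = 37 − 10 = 27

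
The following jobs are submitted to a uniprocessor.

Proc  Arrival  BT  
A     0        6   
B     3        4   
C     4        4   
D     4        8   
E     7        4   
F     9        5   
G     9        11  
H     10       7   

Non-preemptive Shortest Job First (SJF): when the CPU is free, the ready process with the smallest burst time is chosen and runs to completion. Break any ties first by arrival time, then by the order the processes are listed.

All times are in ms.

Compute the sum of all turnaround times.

Gantt: | A 0-6 | B 6-10 | C 10-14 | E 14-18 | F 18-23 | H 23-30 | D 30-38 | G 38-49 |
Completion: A=6  B=10  C=14  D=38  E=18  F=23  G=49  H=30
Turnaround (C−A): A=6  B=7  C=10  D=34  E=11  F=14  G=40  H=20
Turnaround = completion − arrival: A=6, B=7, C=10, D=34, E=11, F=14, G=40, H=20
Total turnaround = 6 + 7 + 10 + 34 + 11 + 14 + 40 + 20 = 142

142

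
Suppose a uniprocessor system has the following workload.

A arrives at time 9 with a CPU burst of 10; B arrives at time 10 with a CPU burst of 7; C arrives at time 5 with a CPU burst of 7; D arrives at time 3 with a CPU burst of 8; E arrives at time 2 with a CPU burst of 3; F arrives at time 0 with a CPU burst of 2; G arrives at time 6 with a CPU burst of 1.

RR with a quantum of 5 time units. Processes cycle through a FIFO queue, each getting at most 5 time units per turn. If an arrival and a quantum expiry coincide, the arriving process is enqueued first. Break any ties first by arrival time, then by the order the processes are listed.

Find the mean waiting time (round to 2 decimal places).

12.00

Timeline: | F 0-2 | E 2-5 | D 5-10 | C 10-15 | G 15-16 | A 16-21 | B 21-26 | D 26-29 | C 29-31 | A 31-36 | B 36-38 |
Completion: A=36  B=38  C=31  D=29  E=5  F=2  G=16
Turnaround (C−A): A=27  B=28  C=26  D=26  E=3  F=2  G=10
Waiting times: A=17, B=21, C=19, D=18, E=0, F=0, G=9
Average waiting = (17+21+19+18+0+0+9) / 7 = 84/7 = 12.00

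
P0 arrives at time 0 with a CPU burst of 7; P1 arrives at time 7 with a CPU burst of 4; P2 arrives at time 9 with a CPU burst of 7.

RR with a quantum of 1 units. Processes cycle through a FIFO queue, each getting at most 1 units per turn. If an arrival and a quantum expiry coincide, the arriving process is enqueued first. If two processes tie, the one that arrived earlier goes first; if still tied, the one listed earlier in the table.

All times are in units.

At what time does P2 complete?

Timeline: | P0 0-7 | P1 7-9 | P2 9-10 | P1 10-11 | P2 11-12 | P1 12-13 | P2 13-18 |
Completion: P0=7  P1=13  P2=18
Turnaround (C−A): P0=7  P1=6  P2=9

18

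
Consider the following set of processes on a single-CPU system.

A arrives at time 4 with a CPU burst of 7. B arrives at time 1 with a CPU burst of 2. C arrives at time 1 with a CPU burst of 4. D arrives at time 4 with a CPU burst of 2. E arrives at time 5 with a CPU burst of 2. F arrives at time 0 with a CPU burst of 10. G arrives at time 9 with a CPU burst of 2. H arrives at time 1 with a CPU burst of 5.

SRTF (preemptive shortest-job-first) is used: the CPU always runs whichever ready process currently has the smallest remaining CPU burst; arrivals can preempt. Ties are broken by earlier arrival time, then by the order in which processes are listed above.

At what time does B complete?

Schedule: | F 0-1 | B 1-3 | C 3-4 | D 4-6 | E 6-8 | C 8-11 | G 11-13 | H 13-18 | A 18-25 | F 25-34 |
Completion: A=25  B=3  C=11  D=6  E=8  F=34  G=13  H=18

3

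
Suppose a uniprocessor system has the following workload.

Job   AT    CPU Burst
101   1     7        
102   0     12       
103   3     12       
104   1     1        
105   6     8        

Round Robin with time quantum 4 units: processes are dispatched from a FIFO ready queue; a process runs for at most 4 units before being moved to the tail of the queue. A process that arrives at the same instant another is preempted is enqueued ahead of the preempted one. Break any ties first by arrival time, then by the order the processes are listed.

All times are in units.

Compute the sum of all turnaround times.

Timeline: | 102 0-4 | 101 4-8 | 104 8-9 | 103 9-13 | 102 13-17 | 105 17-21 | 101 21-24 | 103 24-28 | 102 28-32 | 105 32-36 | 103 36-40 |
Completion: 101=24  102=32  103=40  104=9  105=36
Turnaround = completion − arrival: 101=23, 102=32, 103=37, 104=8, 105=30
Total turnaround = 23 + 32 + 37 + 8 + 30 = 130

130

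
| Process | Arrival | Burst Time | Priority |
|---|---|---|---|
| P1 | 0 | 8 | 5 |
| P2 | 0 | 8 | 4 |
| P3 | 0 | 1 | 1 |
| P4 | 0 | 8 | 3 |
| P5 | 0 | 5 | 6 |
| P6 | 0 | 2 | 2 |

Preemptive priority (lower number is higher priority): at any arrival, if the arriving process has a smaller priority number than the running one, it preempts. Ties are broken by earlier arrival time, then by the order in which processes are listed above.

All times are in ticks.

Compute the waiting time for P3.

0

Gantt: | P3 0-1 | P6 1-3 | P4 3-11 | P2 11-19 | P1 19-27 | P5 27-32 |
Completion: P1=27  P2=19  P3=1  P4=11  P5=32  P6=3
Turnaround (C−A): P1=27  P2=19  P3=1  P4=11  P5=32  P6=3
Waiting(P3) = turnaround − burst = 1 − 1 = 0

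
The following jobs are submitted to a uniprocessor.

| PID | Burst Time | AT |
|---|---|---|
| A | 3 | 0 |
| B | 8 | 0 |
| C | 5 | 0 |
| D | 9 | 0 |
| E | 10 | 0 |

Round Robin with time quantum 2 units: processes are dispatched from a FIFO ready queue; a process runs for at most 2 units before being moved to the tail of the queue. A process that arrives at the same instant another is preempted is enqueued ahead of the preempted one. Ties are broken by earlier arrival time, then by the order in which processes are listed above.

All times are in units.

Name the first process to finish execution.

A

Gantt: | A 0-2 | B 2-4 | C 4-6 | D 6-8 | E 8-10 | A 10-11 | B 11-13 | C 13-15 | D 15-17 | E 17-19 | B 19-21 | C 21-22 | D 22-24 | E 24-26 | B 26-28 | D 28-30 | E 30-32 | D 32-33 | E 33-35 |
Completion: A=11  B=28  C=22  D=33  E=35
Finish order: A → C → B → D → E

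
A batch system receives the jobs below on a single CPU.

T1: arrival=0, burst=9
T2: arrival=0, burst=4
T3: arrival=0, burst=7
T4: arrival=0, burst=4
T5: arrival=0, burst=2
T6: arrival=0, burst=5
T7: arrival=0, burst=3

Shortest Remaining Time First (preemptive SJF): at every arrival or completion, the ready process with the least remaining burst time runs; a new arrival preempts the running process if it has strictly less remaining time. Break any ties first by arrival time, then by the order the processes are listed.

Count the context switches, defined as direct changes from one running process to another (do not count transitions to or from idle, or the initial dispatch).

Schedule: | T5 0-2 | T7 2-5 | T2 5-9 | T4 9-13 | T6 13-18 | T3 18-25 | T1 25-34 |
Completion: T1=34  T2=9  T3=25  T4=13  T5=2  T6=18  T7=5

6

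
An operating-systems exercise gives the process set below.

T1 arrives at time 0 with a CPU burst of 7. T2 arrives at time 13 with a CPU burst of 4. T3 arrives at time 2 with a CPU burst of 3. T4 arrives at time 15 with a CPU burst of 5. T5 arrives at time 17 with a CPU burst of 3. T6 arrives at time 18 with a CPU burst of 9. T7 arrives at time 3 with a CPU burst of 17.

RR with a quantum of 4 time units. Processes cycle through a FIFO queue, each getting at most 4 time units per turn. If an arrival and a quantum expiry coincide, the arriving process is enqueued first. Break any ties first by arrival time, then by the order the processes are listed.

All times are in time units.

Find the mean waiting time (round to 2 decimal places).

Schedule: | T1 0-4 | T3 4-7 | T7 7-11 | T1 11-14 | T7 14-18 | T2 18-22 | T4 22-26 | T5 26-29 | T6 29-33 | T7 33-37 | T4 37-38 | T6 38-42 | T7 42-46 | T6 46-47 | T7 47-48 |
Completion: T1=14  T2=22  T3=7  T4=38  T5=29  T6=47  T7=48
Waiting times: T1=7, T2=5, T3=2, T4=18, T5=9, T6=20, T7=28
Average waiting = (7+5+2+18+9+20+28) / 7 = 89/7 = 12.71

12.71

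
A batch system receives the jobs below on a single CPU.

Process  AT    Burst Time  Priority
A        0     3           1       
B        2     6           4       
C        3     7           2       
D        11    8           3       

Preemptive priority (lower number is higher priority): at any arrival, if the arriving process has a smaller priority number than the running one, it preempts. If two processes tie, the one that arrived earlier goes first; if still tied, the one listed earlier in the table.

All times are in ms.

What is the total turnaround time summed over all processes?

40

Gantt: | A 0-3 | C 3-10 | B 10-11 | D 11-19 | B 19-24 |
Completion: A=3  B=24  C=10  D=19
Turnaround (C−A): A=3  B=22  C=7  D=8
Turnaround = completion − arrival: A=3, B=22, C=7, D=8
Total turnaround = 3 + 22 + 7 + 8 = 40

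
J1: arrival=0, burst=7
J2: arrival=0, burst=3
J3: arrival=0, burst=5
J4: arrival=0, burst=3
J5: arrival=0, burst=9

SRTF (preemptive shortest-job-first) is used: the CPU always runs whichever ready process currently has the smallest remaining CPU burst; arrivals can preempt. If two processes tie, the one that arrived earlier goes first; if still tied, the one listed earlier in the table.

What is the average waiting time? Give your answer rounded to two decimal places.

Timeline: | J2 0-3 | J4 3-6 | J3 6-11 | J1 11-18 | J5 18-27 |
Completion: J1=18  J2=3  J3=11  J4=6  J5=27
Turnaround (C−A): J1=18  J2=3  J3=11  J4=6  J5=27
Waiting times: J1=11, J2=0, J3=6, J4=3, J5=18
Average waiting = (11+0+6+3+18) / 5 = 38/5 = 7.60

7.60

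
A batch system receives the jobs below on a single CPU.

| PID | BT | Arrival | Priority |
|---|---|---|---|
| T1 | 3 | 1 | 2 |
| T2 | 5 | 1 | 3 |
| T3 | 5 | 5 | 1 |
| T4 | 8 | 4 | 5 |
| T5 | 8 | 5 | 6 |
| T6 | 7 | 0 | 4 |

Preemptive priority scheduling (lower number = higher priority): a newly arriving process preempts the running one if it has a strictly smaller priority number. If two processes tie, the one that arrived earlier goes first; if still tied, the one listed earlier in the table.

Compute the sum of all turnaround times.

Gantt: | T6 0-1 | T1 1-4 | T2 4-5 | T3 5-10 | T2 10-14 | T6 14-20 | T4 20-28 | T5 28-36 |
Completion: T1=4  T2=14  T3=10  T4=28  T5=36  T6=20
Turnaround (C−A): T1=3  T2=13  T3=5  T4=24  T5=31  T6=20
Turnaround = completion − arrival: T1=3, T2=13, T3=5, T4=24, T5=31, T6=20
Total turnaround = 3 + 13 + 5 + 24 + 31 + 20 = 96

96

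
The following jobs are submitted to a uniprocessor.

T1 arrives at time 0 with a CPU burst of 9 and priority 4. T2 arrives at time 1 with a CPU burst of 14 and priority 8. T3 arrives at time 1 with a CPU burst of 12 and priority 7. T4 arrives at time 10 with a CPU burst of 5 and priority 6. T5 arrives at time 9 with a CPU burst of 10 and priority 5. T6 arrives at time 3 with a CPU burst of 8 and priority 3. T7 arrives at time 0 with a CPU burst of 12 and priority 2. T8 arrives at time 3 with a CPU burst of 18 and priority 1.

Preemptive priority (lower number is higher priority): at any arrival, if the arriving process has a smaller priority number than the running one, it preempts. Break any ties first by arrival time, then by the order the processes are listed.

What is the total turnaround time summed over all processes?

Gantt: | T7 0-3 | T8 3-21 | T7 21-30 | T6 30-38 | T1 38-47 | T5 47-57 | T4 57-62 | T3 62-74 | T2 74-88 |
Completion: T1=47  T2=88  T3=74  T4=62  T5=57  T6=38  T7=30  T8=21
Turnaround (C−A): T1=47  T2=87  T3=73  T4=52  T5=48  T6=35  T7=30  T8=18
Turnaround = completion − arrival: T1=47, T2=87, T3=73, T4=52, T5=48, T6=35, T7=30, T8=18
Total turnaround = 47 + 87 + 73 + 52 + 48 + 35 + 30 + 18 = 390

390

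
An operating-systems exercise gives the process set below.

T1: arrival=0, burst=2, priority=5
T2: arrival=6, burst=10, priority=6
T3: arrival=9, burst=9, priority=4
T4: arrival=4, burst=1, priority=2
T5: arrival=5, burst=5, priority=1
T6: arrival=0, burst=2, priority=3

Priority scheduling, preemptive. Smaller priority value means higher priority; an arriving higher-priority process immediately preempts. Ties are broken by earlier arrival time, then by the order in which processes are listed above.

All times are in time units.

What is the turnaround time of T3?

10

Timeline: | T6 0-2 | T1 2-4 | T4 4-5 | T5 5-10 | T3 10-19 | T2 19-29 |
Completion: T1=4  T2=29  T3=19  T4=5  T5=10  T6=2
Turnaround(T3) = completion − arrival = 19 − 9 = 10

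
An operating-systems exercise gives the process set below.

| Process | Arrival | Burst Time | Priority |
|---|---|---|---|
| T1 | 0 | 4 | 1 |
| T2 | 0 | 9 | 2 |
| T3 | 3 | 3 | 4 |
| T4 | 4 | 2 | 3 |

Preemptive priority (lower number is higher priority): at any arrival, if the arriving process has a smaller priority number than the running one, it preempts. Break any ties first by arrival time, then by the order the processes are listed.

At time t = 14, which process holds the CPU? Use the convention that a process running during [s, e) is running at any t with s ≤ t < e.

T4

Gantt: | T1 0-4 | T2 4-13 | T4 13-15 | T3 15-18 |
Completion: T1=4  T2=13  T3=18  T4=15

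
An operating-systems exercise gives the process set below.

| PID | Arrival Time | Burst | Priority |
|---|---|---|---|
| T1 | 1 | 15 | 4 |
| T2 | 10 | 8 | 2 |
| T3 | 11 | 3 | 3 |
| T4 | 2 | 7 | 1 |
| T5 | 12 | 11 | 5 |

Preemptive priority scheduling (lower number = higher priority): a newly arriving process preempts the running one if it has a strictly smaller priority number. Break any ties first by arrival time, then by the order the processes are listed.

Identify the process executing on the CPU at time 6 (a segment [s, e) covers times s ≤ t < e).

T4

Gantt: | idle 0-1 | T1 1-2 | T4 2-9 | T1 9-10 | T2 10-18 | T3 18-21 | T1 21-34 | T5 34-45 |
Completion: T1=34  T2=18  T3=21  T4=9  T5=45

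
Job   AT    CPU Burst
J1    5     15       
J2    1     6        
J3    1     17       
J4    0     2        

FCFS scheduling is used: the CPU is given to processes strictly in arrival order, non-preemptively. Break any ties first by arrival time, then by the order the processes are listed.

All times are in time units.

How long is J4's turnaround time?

2

Schedule: | J4 0-2 | J2 2-8 | J3 8-25 | J1 25-40 |
Completion: J1=40  J2=8  J3=25  J4=2
Turnaround (C−A): J1=35  J2=7  J3=24  J4=2
Turnaround(J4) = completion − arrival = 2 − 0 = 2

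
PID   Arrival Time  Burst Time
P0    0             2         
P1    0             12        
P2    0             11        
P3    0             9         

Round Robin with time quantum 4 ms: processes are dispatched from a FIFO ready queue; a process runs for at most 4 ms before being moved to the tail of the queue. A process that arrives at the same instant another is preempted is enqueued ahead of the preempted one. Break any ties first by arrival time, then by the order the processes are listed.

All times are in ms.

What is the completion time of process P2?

33

Gantt: | P0 0-2 | P1 2-6 | P2 6-10 | P3 10-14 | P1 14-18 | P2 18-22 | P3 22-26 | P1 26-30 | P2 30-33 | P3 33-34 |
Completion: P0=2  P1=30  P2=33  P3=34
Turnaround (C−A): P0=2  P1=30  P2=33  P3=34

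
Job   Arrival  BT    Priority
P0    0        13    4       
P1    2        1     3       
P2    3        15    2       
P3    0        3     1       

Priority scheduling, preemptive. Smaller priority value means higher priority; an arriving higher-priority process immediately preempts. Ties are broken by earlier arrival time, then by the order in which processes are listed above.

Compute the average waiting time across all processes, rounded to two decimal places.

8.75

Gantt: | P3 0-3 | P2 3-18 | P1 18-19 | P0 19-32 |
Completion: P0=32  P1=19  P2=18  P3=3
Turnaround (C−A): P0=32  P1=17  P2=15  P3=3
Waiting times: P0=19, P1=16, P2=0, P3=0
Average waiting = (19+16+0+0) / 4 = 35/4 = 8.75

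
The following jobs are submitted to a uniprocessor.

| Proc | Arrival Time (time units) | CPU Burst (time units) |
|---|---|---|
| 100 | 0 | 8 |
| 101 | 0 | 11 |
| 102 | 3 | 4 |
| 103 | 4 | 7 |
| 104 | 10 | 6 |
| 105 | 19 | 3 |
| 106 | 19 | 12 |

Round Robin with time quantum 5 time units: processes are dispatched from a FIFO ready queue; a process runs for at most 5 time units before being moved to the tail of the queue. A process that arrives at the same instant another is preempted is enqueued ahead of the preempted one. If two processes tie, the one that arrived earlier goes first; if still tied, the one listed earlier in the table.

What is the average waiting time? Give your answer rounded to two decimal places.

20.71

Timeline: | 100 0-5 | 101 5-10 | 102 10-14 | 103 14-19 | 100 19-22 | 104 22-27 | 101 27-32 | 105 32-35 | 106 35-40 | 103 40-42 | 104 42-43 | 101 43-44 | 106 44-51 |
Completion: 100=22  101=44  102=14  103=42  104=43  105=35  106=51
Turnaround (C−A): 100=22  101=44  102=11  103=38  104=33  105=16  106=32
Waiting times: 100=14, 101=33, 102=7, 103=31, 104=27, 105=13, 106=20
Average waiting = (14+33+7+31+27+13+20) / 7 = 145/7 = 20.71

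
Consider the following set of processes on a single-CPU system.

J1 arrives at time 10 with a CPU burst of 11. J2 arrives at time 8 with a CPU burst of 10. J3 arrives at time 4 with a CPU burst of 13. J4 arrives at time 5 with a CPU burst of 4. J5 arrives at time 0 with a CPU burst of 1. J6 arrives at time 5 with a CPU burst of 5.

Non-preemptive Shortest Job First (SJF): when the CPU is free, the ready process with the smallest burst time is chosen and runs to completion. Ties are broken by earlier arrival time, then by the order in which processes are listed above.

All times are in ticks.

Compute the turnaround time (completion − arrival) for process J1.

Gantt: | J5 0-1 | idle 1-4 | J3 4-17 | J4 17-21 | J6 21-26 | J2 26-36 | J1 36-47 |
Completion: J1=47  J2=36  J3=17  J4=21  J5=1  J6=26
Turnaround (C−A): J1=37  J2=28  J3=13  J4=16  J5=1  J6=21
Turnaround(J1) = completion − arrival = 47 − 10 = 37

37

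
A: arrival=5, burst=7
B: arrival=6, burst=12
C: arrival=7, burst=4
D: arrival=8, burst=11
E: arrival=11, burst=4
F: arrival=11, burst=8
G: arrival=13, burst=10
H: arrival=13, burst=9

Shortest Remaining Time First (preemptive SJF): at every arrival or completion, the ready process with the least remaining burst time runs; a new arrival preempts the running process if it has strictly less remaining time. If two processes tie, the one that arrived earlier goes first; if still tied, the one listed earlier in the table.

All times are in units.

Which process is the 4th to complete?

F

Timeline: | idle 0-5 | A 5-7 | C 7-11 | E 11-15 | A 15-20 | F 20-28 | H 28-37 | G 37-47 | D 47-58 | B 58-70 |
Completion: A=20  B=70  C=11  D=58  E=15  F=28  G=47  H=37
Turnaround (C−A): A=15  B=64  C=4  D=50  E=4  F=17  G=34  H=24
Finish order: C → E → A → F → H → G → D → B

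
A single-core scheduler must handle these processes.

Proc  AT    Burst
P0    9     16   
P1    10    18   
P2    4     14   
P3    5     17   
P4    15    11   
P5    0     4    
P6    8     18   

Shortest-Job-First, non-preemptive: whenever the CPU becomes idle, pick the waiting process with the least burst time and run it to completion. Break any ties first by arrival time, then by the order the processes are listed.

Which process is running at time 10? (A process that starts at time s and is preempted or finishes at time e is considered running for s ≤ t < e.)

P2

Schedule: | P5 0-4 | P2 4-18 | P4 18-29 | P0 29-45 | P3 45-62 | P6 62-80 | P1 80-98 |
Completion: P0=45  P1=98  P2=18  P3=62  P4=29  P5=4  P6=80
Turnaround (C−A): P0=36  P1=88  P2=14  P3=57  P4=14  P5=4  P6=72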